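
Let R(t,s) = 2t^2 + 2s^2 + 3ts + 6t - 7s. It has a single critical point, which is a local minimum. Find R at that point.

∂R/∂t = 4t + 3s + 6 = 0 and ∂R/∂s = 3t + 4s - 7 = 0, so (t, s) = (-45/7, 46/7).
The Hessian has R_{tt} = 4, R_{ss} = 4, R_{ts} = 3, giving D = 7 > 0 with R_{tt} > 0, so the point is a local minimum.
R(-45/7, 46/7) = -296/7.

-296/7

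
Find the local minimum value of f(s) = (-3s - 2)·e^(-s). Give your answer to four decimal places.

By the product rule, f'(s) = (3s - 1)·e^(-s). Since e^(-s) > 0, the only critical point is s = 1/3.
f''(1/3) has the same sign as 3 > 0, so this is a local minimum.
f(1/3) = (-3)·e^(-1/3) ≈ -2.1496.

-2.1496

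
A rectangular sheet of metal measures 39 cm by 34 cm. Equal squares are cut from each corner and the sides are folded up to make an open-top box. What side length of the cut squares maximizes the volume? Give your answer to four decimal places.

6.0407

With cut size x, the volume is V(x) = x(39 − 2x)(34 − 2x) for 0 < x < 17.
V'(x) = 12x^2 − 292x + 1326. Setting V'(x) = 0 gives x ≈ 6.0407 (the root in (0, 17)).
V''(x) = 24x − 292 is negative there, so this is the maximum; V ≈ 3564.1219.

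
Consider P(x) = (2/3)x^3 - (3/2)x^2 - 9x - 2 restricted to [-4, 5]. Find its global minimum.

-98/3

P'(x) = 2x^2 - 3x - 9, which vanishes at x = -3/2 and x = 3.
Candidates: P(-4) = -98/3, P(-3/2) = 47/8, P(3) = -49/2, P(5) = -7/6.
The minimum over the interval is -98/3, attained at x = -4.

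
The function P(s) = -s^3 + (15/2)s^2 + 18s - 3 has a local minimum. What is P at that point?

-25/2

P'(s) = -3s^2 + 15s + 18. Setting P'(s) = 0 gives s ∈ {-1, 6}.
P''(s) = -6s + 15. P''(-1) = 21 > 0 ⇒ local minimum; P''(6) = -21 < 0 ⇒ local maximum.
Thus P has its local minimum at s = -1, with value -25/2.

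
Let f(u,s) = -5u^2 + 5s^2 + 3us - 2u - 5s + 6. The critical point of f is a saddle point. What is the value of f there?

∂f/∂u = -10u + 3s - 2 = 0 and ∂f/∂s = 3u + 10s - 5 = 0, so (u, s) = (-5/109, 56/109).
The Hessian has f_{uu} = -10, f_{ss} = 10, f_{us} = 3, giving D = -109 < 0, so the point is a saddle point.
f(-5/109, 56/109) = 519/109.

519/109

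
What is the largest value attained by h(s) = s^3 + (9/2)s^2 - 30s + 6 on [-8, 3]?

287/2

h'(s) = 3s^2 + 9s - 30, which vanishes at s = -5 and s = 2.
Compare values at every candidate in [-8, 3]: h(-8) = 22; h(-5) = 287/2; h(2) = -28; h(3) = -33/2.
So the maximum is h(-5) = 287/2.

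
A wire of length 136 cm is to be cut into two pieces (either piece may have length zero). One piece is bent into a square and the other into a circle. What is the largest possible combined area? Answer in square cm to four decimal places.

Let x be the length used for the square. Square side x/4; circle radius (136−x)/(2π).
A(x) = (x/4)² + π·((136−x)/(2π))² = x²/16 + (136−x)²/(4π) for 0 ≤ x ≤ 136. A'(x) = x/8 − (136−x)/(2π) = 0 gives x = 4·136/(π+4) ≈ 76.1735.
A'' > 0, so the interior critical point is a minimum; the maximum is at an endpoint. A(0) = 1471.8649 and A(136) = 1156.0000, so the largest area is 1471.8649.

1471.8649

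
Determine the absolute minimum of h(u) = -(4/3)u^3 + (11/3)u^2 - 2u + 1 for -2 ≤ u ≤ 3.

h'(u) = -4u^2 + (22/3)u - 2, which vanishes at u = 1/3 and u = 3/2.
Candidates: h(-2) = 91/3,  h(1/3) = 56/81,  h(3/2) = 7/4,  h(3) = -8.
The minimum over the interval is -8, attained at u = 3.

-8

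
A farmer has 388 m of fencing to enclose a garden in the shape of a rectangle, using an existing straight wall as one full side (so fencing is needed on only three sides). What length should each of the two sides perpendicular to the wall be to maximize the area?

Let the sides perpendicular to the wall have length x and the parallel side y, so 2x + y = 388 and the area is A = xy = x(388 − 2x).
A'(x) = 388 − 4x = 0 gives x = 97, and A''(x) = −4 < 0 confirms a maximum.
Then y = 388 − 2·97 = 194 and A = 18818.

97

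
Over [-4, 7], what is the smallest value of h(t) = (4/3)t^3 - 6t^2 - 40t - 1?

-553/3

Differentiating, h'(t) = 4t^2 - 12t - 40; which vanishes at t = -2 and t = 5.
Candidates: h(-4) = -67/3; h(-2) = 133/3; h(5) = -553/3; h(7) = -353/3.
Hence the absolute minimum is -553/3 at t = 5.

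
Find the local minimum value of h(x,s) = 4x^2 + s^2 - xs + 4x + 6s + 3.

-139/15

∂h/∂x = 8x - s + 4 = 0 and ∂h/∂s = -x + 2s + 6 = 0, so (x, s) = (-14/15, -52/15).
The Hessian has h_{xx} = 8, h_{ss} = 2, h_{xs} = -1, giving D = 15 > 0 with h_{xx} > 0, so the point is a local minimum.
h(-14/15, -52/15) = -139/15.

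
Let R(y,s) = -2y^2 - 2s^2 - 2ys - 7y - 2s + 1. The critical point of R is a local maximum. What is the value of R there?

15/2

∂R/∂y = -4y - 2s - 7 = 0 and ∂R/∂s = -2y - 4s - 2 = 0, so (y, s) = (-2, 1/2).
The Hessian has R_{yy} = -4, R_{ss} = -4, R_{ys} = -2, giving D = 12 > 0 with R_{yy} < 0, so the point is a local maximum.
R(-2, 1/2) = 15/2.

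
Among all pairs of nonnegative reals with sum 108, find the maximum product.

With x + y = 108, the product is P(x) = x(108 − x).
P'(x) = 108 − 2x = 0 gives x = 54; P'' = −2 < 0, so this is the maximum.
P = 54·54 = 2916.

2916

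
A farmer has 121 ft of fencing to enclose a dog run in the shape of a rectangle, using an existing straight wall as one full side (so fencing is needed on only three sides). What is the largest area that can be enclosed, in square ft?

Let the sides perpendicular to the wall have length x and the parallel side y, so 2x + y = 121 and the area is A = xy = x(121 − 2x).
A'(x) = 121 − 4x = 0 gives x = 121/4, and A''(x) = −4 < 0 confirms a maximum.
Then y = 121 − 2·121/4 = 121/2 and A = 14641/8.

14641/8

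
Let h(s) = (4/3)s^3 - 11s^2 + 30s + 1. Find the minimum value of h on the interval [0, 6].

1

h'(s) = 4s^2 - 22s + 30, which vanishes at s = 5/2 and s = 3.
Candidates: h(0) = 1, h(5/2) = 337/12, h(3) = 28, h(6) = 73.
Hence the absolute minimum is 1 at s = 0.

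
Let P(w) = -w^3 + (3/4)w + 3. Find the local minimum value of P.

11/4

P'(w) = -3w^2 + 3/4. Setting P'(w) = 0 gives w ∈ {-1/2, 1/2}.
Since P''(w) = -6w, we get P''(-1/2) = 3 > 0 ⇒ local minimum; P''(1/2) = -3 < 0 ⇒ local maximum.
So the local minimum value is P(-1/2) = 11/4.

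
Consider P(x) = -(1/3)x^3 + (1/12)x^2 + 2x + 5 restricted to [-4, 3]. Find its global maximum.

59/3

The derivative is -x^2 + (1/6)x + 2, which vanishes at x = -4/3 and x = 3/2.
Evaluating at the critical points and endpoints: P(-4) = 59/3, P(-4/3) = 265/81, P(3/2) = 113/16, P(3) = 11/4.
Hence the absolute maximum is 59/3 at x = -4.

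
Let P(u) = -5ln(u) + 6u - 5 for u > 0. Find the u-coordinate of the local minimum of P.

P'(u) = -5/u + 6 = 0 gives u = 5/6.
P''(u) = 5/u², which is positive for u > 0, so this is a local minimum.
P(5/6) = -5·ln(5/6) + 5 - 5 ≈ 0.9116.

5/6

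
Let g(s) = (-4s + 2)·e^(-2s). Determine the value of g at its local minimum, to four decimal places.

-0.2707

g'(s) = (-4)·e^(-2s) + (-4s + 2)·(-2)·e^(-2s) = (8s - 8)·e^(-2s). Since e^(-2s) > 0, the only critical point is s = 1.
g''(1) has the same sign as 8 > 0, so this is a local minimum.
g(1) = (-2)·e^(-2) ≈ -0.2707.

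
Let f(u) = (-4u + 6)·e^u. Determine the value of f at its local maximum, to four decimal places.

Differentiating with the product rule gives f'(u) = (-4u + 2)·e^u. Since e^u > 0, the only critical point is u = 1/2.
f''(1/2) has the same sign as -4 < 0, so this is a local maximum.
f(1/2) = (4)·e^(1/2) ≈ 6.5949.

6.5949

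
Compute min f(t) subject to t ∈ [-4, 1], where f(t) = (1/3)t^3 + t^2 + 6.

f'(t) = t^2 + 2t, which vanishes at t = -2 and t = 0.
Evaluating at the critical points and endpoints: f(-4) = 2/3; f(-2) = 22/3; f(0) = 6; f(1) = 22/3.
Hence the absolute minimum is 2/3 at t = -4.

2/3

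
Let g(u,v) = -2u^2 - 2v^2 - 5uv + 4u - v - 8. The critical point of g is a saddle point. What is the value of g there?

-14

∂g/∂u = -4u - 5v + 4 = 0 and ∂g/∂v = -5u - 4v - 1 = 0, so (u, v) = (-7/3, 8/3).
The Hessian has g_{uu} = -4, g_{vv} = -4, g_{uv} = -5, giving D = -9 < 0, so the point is a saddle point.
g(-7/3, 8/3) = -14.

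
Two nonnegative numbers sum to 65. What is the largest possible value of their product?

With x + y = 65, the product is P(x) = x(65 − x).
P'(x) = 65 − 2x = 0 gives x = 65/2; P'' = −2 < 0, so this is the maximum.
P = 65/2·65/2 = 4225/4.

4225/4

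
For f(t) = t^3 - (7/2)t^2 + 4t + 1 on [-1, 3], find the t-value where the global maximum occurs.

f'(t) = 3t^2 - 7t + 4, which vanishes at t = 1 and t = 4/3.
Evaluating at the critical points and endpoints: f(-1) = -15/2,  f(1) = 5/2,  f(4/3) = 67/27,  f(3) = 17/2.
The maximum over the interval is 17/2, attained at t = 3.

3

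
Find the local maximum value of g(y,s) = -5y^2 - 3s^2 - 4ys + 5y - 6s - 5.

155/44

∂g/∂y = -10y - 4s + 5 = 0 and ∂g/∂s = -4y - 6s - 6 = 0, so (y, s) = (27/22, -20/11).
The Hessian has g_{yy} = -10, g_{ss} = -6, g_{ys} = -4, giving D = 44 > 0 with g_{yy} < 0, so the point is a local maximum.
g(27/22, -20/11) = 155/44.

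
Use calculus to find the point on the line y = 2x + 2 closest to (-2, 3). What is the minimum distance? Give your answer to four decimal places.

2.2361

Minimize D(x)^2 = (x + 2)^2 + (2x - 1)^2.
d/dx[D^2] = 2(x + 2) + 2·2·(2x - 1) = 0 ⇒ x = 0.
Then y = 2 and the distance is √(5) ≈ 2.2361.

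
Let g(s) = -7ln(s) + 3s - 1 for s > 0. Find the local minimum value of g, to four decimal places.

g'(s) = -7/s + 3 = 0 gives s = 7/3.
g''(s) = 7/s², which is positive for s > 0, so this is a local minimum.
g(7/3) = -7·ln(7/3) + 7 - 1 ≈ 0.0689.

0.0689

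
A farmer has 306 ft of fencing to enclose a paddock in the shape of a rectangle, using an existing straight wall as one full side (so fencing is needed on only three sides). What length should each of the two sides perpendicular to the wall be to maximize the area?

153/2

Let the sides perpendicular to the wall have length x and the parallel side y, so 2x + y = 306 and the area is A = xy = x(306 − 2x).
A'(x) = 306 − 4x = 0 gives x = 153/2, and A''(x) = −4 < 0 confirms a maximum.
Then y = 306 − 2·153/2 = 153 and A = 23409/2.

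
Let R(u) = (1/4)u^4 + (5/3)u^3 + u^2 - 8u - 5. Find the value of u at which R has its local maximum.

R'(u) = u^3 + 5u^2 + 2u - 8 = 0 at u = -4, -2, 1.
Since R''(u) = 3u^2 + 10u + 2, we get R''(-4) = 10 > 0 ⇒ local minimum; R''(-2) = -6 < 0 ⇒ local maximum; R''(1) = 15 > 0 ⇒ local minimum.
Thus R has its local maximum at u = -2, with value 17/3.

-2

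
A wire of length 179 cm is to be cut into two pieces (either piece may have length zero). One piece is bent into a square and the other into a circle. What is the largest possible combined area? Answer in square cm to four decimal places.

Let x be the length used for the square. Square side x/4; circle radius (179−x)/(2π).
A(x) = (x/4)² + π·((179−x)/(2π))² = x²/16 + (179−x)²/(4π) for 0 ≤ x ≤ 179. A'(x) = x/8 − (179−x)/(2π) = 0 gives x = 4·179/(π+4) ≈ 100.2577.
A'' > 0, so the interior critical point is a minimum; the maximum is at an endpoint. A(0) = 2549.7418 and A(179) = 2002.5625, so the largest area is 2549.7418.

2549.7418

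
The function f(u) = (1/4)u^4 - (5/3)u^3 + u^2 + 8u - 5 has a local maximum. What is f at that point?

Critical points: f'(u) = u^3 - 5u^2 + 2u + 8 vanishes at u = -1, 2, 4.
Since f''(u) = 3u^2 - 10u + 2, we get f''(-1) = 15 > 0 ⇒ local minimum; f''(2) = -6 < 0 ⇒ local maximum; f''(4) = 10 > 0 ⇒ local minimum.
Thus f has its local maximum at u = 2, with value 17/3.

17/3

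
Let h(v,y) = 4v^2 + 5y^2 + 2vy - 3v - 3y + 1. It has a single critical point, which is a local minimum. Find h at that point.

13/76

∂h/∂v = 8v + 2y - 3 = 0 and ∂h/∂y = 2v + 10y - 3 = 0, so (v, y) = (6/19, 9/38).
The Hessian has h_{vv} = 8, h_{yy} = 10, h_{vy} = 2, giving D = 76 > 0 with h_{vv} > 0, so the point is a local minimum.
h(6/19, 9/38) = 13/76.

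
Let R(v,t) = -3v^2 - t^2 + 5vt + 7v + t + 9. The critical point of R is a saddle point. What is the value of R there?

∂R/∂v = -6v + 5t + 7 = 0 and ∂R/∂t = 5v - 2t + 1 = 0, so (v, t) = (-19/13, -41/13).
The Hessian has R_{vv} = -6, R_{tt} = -2, R_{vt} = 5, giving D = -13 < 0, so the point is a saddle point.
R(-19/13, -41/13) = 30/13.

30/13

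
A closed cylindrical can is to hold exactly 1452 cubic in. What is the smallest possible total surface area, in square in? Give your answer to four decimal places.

With radius r and height h, πr²h = 1452 so h = 1452/(πr²), and S(r) = 2πr² + 2πrh = 2πr² + 2·1452/r.
S'(r) = 4πr − 2·1452/r² = 0 ⇒ r³ = 1452/(2π), so r ≈ 6.1366 and h = 2r ≈ 12.2732.
S''(r) = 4π + 4·1452/r³ > 0, so this is the minimum; S ≈ 709.8375.

709.8375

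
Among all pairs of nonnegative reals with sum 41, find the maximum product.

With x + y = 41, the product is P(x) = x(41 − x).
P'(x) = 41 − 2x = 0 gives x = 41/2; P'' = −2 < 0, so this is the maximum.
P = 41/2·41/2 = 1681/4.

1681/4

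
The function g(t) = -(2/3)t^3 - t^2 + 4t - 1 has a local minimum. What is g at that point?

g'(t) = -2t^2 - 2t + 4. Setting g'(t) = 0 gives t ∈ {-2, 1}.
Since g''(t) = -4t - 2, we get g''(-2) = 6 > 0 ⇒ local minimum; g''(1) = -6 < 0 ⇒ local maximum.
Thus g has its local minimum at t = -2, with value -23/3.

-23/3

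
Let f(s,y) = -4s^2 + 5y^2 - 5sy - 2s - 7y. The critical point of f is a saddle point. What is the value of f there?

∂f/∂s = -8s - 5y - 2 = 0 and ∂f/∂y = -5s + 10y - 7 = 0, so (s, y) = (-11/21, 46/105).
The Hessian has f_{ss} = -8, f_{yy} = 10, f_{sy} = -5, giving D = -105 < 0, so the point is a saddle point.
f(-11/21, 46/105) = -106/105.

-106/105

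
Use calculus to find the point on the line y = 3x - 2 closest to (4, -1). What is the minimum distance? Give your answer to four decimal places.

3.4785

Minimize D(x)^2 = (x - 4)^2 + (3x - 1)^2.
d/dx[D^2] = 2(x - 4) + 2·3·(3x - 1) = 0 ⇒ x = 7/10.
Then y = 1/10 and the distance is √(121/10) ≈ 3.4785.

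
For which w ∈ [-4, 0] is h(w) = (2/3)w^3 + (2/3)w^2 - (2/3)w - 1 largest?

The derivative is 2w^2 + (4/3)w - 2/3, whose only zero in [-4, 0] is w = -1.
Compare values at every candidate in [-4, 0]: h(-4) = -91/3,  h(-1) = -1/3,  h(0) = -1.
Hence the absolute maximum is -1/3 at w = -1.

-1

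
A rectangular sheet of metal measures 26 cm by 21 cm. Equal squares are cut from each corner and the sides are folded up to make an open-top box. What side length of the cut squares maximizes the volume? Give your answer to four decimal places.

With cut size x, the volume is V(x) = x(26 − 2x)(21 − 2x) for 0 < x < 10.5.
V'(x) = 12x^2 − 188x + 546. Setting V'(x) = 0 gives x ≈ 3.8507 (the root in (0, 10.5)).
V''(x) = 24x − 188 is negative there, so this is the maximum; V ≈ 937.0515.

3.8507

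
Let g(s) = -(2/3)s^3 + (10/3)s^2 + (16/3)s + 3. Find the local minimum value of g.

91/81

Critical points: g'(s) = -2s^2 + (20/3)s + 16/3 vanishes at s = -2/3, 4.
Second-derivative test with g''(s) = -4s + 20/3: g''(-2/3) = 28/3 > 0 ⇒ local minimum; g''(4) = -28/3 < 0 ⇒ local maximum.
The local minimum is g(-2/3) = 91/81.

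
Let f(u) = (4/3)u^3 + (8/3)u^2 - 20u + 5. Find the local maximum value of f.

53

Critical points: f'(u) = 4u^2 + (16/3)u - 20 vanishes at u = -3, 5/3.
f''(u) = 8u + 16/3. f''(-3) = -56/3 < 0 ⇒ local maximum; f''(5/3) = 56/3 > 0 ⇒ local minimum.
The local maximum is f(-3) = 53.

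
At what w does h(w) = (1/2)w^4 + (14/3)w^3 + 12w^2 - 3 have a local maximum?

h'(w) = 2w^3 + 14w^2 + 24w = 0 at w = -4, -3, 0.
Second-derivative test with h''(w) = 6w^2 + 28w + 24: h''(-4) = 8 > 0 ⇒ local minimum; h''(-3) = -6 < 0 ⇒ local maximum; h''(0) = 24 > 0 ⇒ local minimum.
Thus h has its local maximum at w = -3, with value 39/2.

-3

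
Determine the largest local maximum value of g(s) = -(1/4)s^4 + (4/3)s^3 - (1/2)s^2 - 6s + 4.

95/12

g'(s) = -s^3 + 4s^2 - s - 6 = 0 at s = -1, 2, 3.
g''(s) = -3s^2 + 8s - 1. g''(-1) = -12 < 0 ⇒ local maximum; g''(2) = 3 > 0 ⇒ local minimum; g''(3) = -4 < 0 ⇒ local maximum.
So the largest local maximum value is g(-1) = 95/12.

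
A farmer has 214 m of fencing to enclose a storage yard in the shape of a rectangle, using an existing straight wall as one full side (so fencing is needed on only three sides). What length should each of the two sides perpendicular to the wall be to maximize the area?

Let the sides perpendicular to the wall have length x and the parallel side y, so 2x + y = 214 and the area is A = xy = x(214 − 2x).
A'(x) = 214 − 4x = 0 gives x = 107/2, and A''(x) = −4 < 0 confirms a maximum.
Then y = 214 − 2·107/2 = 107 and A = 11449/2.

107/2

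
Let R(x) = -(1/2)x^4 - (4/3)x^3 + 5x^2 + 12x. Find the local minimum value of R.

R'(x) = -2x^3 - 4x^2 + 10x + 12. Setting R'(x) = 0 gives x ∈ {-3, -1, 2}.
Since R''(x) = -6x^2 - 8x + 10, we get R''(-3) = -20 < 0 ⇒ local maximum; R''(-1) = 12 > 0 ⇒ local minimum; R''(2) = -30 < 0 ⇒ local maximum.
So the local minimum value is R(-1) = -37/6.

-37/6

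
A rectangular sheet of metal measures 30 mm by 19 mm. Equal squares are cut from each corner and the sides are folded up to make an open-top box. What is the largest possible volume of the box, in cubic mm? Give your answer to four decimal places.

970.3790

With cut size x, the volume is V(x) = x(30 − 2x)(19 − 2x) for 0 < x < 9.5.
V'(x) = 12x^2 − 196x + 570. Setting V'(x) = 0 gives x ≈ 3.7855 (the root in (0, 9.5)).
V''(x) = 24x − 196 is negative there, so this is the maximum; V ≈ 970.3790.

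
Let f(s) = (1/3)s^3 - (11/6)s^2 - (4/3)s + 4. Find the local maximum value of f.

f'(s) = s^2 - (11/3)s - 4/3. Setting f'(s) = 0 gives s ∈ {-1/3, 4}.
f''(s) = 2s - 11/3. f''(-1/3) = -13/3 < 0 ⇒ local maximum; f''(4) = 13/3 > 0 ⇒ local minimum.
Thus f has its local maximum at s = -1/3, with value 685/162.

685/162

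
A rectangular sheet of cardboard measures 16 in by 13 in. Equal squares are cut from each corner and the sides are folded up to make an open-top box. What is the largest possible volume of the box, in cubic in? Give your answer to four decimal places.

With cut size x, the volume is V(x) = x(16 − 2x)(13 − 2x) for 0 < x < 6.5.
V'(x) = 12x^2 − 116x + 208. Setting V'(x) = 0 gives x ≈ 2.3782 (the root in (0, 6.5)).
V''(x) = 24x − 116 is negative there, so this is the maximum; V ≈ 220.4300.

220.4300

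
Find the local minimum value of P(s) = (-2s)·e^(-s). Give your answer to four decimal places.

P'(s) = (-2)·e^(-s) + (-2s)·(-1)·e^(-s) = (2s - 2)·e^(-s). Since e^(-s) > 0, the only critical point is s = 1.
P''(1) has the same sign as 2 > 0, so this is a local minimum.
P(1) = (-2)·e^(-1) ≈ -0.7358.

-0.7358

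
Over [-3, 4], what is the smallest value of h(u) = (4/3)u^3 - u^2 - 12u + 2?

h'(u) = 4u^2 - 2u - 12, which vanishes at u = -3/2 and u = 2.
Compare values at every candidate in [-3, 4]: h(-3) = -7,  h(-3/2) = 53/4,  h(2) = -46/3,  h(4) = 70/3.
So the minimum is h(2) = -46/3.

-46/3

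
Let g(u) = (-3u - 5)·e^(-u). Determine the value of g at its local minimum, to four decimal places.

-5.8432

By the product rule, g'(u) = (3u + 2)·e^(-u). Since e^(-u) > 0, the only critical point is u = -2/3.
g''(-2/3) has the same sign as 3 > 0, so this is a local minimum.
g(-2/3) = (-3)·e^(2/3) ≈ -5.8432.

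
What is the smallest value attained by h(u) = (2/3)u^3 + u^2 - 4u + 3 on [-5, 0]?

-106/3

The derivative is 2u^2 + 2u - 4, whose only zero in [-5, 0] is u = -2.
Candidates: h(-5) = -106/3, h(-2) = 29/3, h(0) = 3.
The minimum over the interval is -106/3, attained at u = -5.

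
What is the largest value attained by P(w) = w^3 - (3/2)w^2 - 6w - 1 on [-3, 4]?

15

The derivative is 3w^2 - 3w - 6, which vanishes at w = -1 and w = 2.
Candidates: P(-3) = -47/2, P(-1) = 5/2, P(2) = -11, P(4) = 15.
The maximum over the interval is 15, attained at w = 4.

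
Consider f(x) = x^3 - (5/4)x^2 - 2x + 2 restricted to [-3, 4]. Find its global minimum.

The derivative is 3x^2 - (5/2)x - 2, which vanishes at x = -1/2 and x = 4/3.
Evaluating at the critical points and endpoints: f(-3) = -121/4, f(-1/2) = 41/16, f(4/3) = -14/27, f(4) = 38.
Hence the absolute minimum is -121/4 at x = -3.

-121/4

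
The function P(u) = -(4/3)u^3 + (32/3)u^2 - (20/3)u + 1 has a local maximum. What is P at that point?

203/3

P'(u) = -4u^2 + (64/3)u - 20/3. Setting P'(u) = 0 gives u ∈ {1/3, 5}.
Second-derivative test with P''(u) = -8u + 64/3: P''(1/3) = 56/3 > 0 ⇒ local minimum; P''(5) = -56/3 < 0 ⇒ local maximum.
So the local maximum value is P(5) = 203/3.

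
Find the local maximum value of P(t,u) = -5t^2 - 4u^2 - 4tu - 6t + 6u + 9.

261/16

∂P/∂t = -10t - 4u - 6 = 0 and ∂P/∂u = -4t - 8u + 6 = 0, so (t, u) = (-9/8, 21/16).
The Hessian has P_{tt} = -10, P_{uu} = -8, P_{tu} = -4, giving D = 64 > 0 with P_{tt} < 0, so the point is a local maximum.
P(-9/8, 21/16) = 261/16.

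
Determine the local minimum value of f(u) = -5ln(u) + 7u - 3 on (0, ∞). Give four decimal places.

3.6824

f'(u) = -5/u + 7 = 0 gives u = 5/7.
f''(u) = 5/u², which is positive for u > 0, so this is a local minimum.
f(5/7) = -5·ln(5/7) + 5 - 3 ≈ 3.6824.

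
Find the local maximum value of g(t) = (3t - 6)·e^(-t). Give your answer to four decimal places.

0.1494

Differentiating with the product rule gives g'(t) = (-3t + 9)·e^(-t). Since e^(-t) > 0, the only critical point is t = 3.
g''(3) has the same sign as -3 < 0, so this is a local maximum.
g(3) = (3)·e^(-3) ≈ 0.1494.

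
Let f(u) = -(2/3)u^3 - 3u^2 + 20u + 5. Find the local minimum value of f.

Critical points: f'(u) = -2u^2 - 6u + 20 vanishes at u = -5, 2.
Second-derivative test with f''(u) = -4u - 6: f''(-5) = 14 > 0 ⇒ local minimum; f''(2) = -14 < 0 ⇒ local maximum.
So the local minimum value is f(-5) = -260/3.

-260/3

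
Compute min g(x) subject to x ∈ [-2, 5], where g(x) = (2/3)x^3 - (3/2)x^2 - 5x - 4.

g'(x) = 2x^2 - 3x - 5, which vanishes at x = -1 and x = 5/2.
Compare values at every candidate in [-2, 5]: g(-2) = -16/3, g(-1) = -7/6, g(5/2) = -371/24, g(5) = 101/6.
The minimum over the interval is -371/24, attained at x = 5/2.

-371/24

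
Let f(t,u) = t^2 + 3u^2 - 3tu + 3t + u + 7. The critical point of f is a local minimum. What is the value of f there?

-16/3

∂f/∂t = 2t - 3u + 3 = 0 and ∂f/∂u = -3t + 6u + 1 = 0, so (t, u) = (-7, -11/3).
The Hessian has f_{tt} = 2, f_{uu} = 6, f_{tu} = -3, giving D = 3 > 0 with f_{tt} > 0, so the point is a local minimum.
f(-7, -11/3) = -16/3.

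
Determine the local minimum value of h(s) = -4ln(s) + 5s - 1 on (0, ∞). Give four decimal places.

3.8926

h'(s) = -4/s + 5 = 0 gives s = 4/5.
h''(s) = 4/s², which is positive for s > 0, so this is a local minimum.
h(4/5) = -4·ln(4/5) + 4 - 1 ≈ 3.8926.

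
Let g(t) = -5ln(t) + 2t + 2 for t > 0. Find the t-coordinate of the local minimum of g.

g'(t) = -5/t + 2 = 0 gives t = 5/2.
g''(t) = 5/t², which is positive for t > 0, so this is a local minimum.
g(5/2) = -5·ln(5/2) + 5 + 2 ≈ 2.4185.

5/2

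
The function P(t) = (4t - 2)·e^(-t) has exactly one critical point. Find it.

Differentiating with the product rule gives P'(t) = (-4t + 6)·e^(-t). Since e^(-t) > 0, the only critical point is t = 3/2.
P''(3/2) has the same sign as -4 < 0, so this is a local maximum.
P(3/2) = (4)·e^(-3/2) ≈ 0.8925.

3/2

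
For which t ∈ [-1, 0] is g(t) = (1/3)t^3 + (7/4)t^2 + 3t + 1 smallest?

-1

The derivative is t^2 + (7/2)t + 3, which has no zeros in [-1, 0].
Evaluating at the critical points and endpoints: g(-1) = -7/12; g(0) = 1.
So the minimum is g(-1) = -7/12.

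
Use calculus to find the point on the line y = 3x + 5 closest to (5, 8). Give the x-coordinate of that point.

Minimize D(x)^2 = (x - 5)^2 + (3x - 3)^2.
d/dx[D^2] = 2(x - 5) + 2·3·(3x - 3) = 0 ⇒ x = 7/5.
Then y = 46/5 and the distance is √(72/5) ≈ 3.7947.

7/5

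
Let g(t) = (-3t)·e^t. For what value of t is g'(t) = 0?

-1

g'(t) = (-3)·e^t + (-3t)·1·e^t = (-3t - 3)·e^t. Since e^t > 0, the only critical point is t = -1.
g''(-1) has the same sign as -3 < 0, so this is a local maximum.
g(-1) = (3)·e^(-1) ≈ 1.1036.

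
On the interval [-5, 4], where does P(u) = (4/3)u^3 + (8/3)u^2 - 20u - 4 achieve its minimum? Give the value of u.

5/3

The derivative is 4u^2 + (16/3)u - 20, which vanishes at u = -3 and u = 5/3.
Compare values at every candidate in [-5, 4]: P(-5) = -4,  P(-3) = 44,  P(5/3) = -1924/81,  P(4) = 44.
So the minimum is P(5/3) = -1924/81.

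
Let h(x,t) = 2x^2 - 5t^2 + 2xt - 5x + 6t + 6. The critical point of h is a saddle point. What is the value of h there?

∂h/∂x = 4x + 2t - 5 = 0 and ∂h/∂t = 2x - 10t + 6 = 0, so (x, t) = (19/22, 17/22).
The Hessian has h_{xx} = 4, h_{tt} = -10, h_{xt} = 2, giving D = -44 < 0, so the point is a saddle point.
h(19/22, 17/22) = 271/44.

271/44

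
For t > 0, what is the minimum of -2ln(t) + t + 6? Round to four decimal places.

6.6137

h'(t) = -2/t + 1 = 0 gives t = 2.
h''(t) = 2/t², which is positive for t > 0, so this is a local minimum.
h(2) = -2·ln(2) + 2 + 6 ≈ 6.6137.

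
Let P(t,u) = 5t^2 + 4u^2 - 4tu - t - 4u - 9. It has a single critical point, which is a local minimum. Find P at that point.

∂P/∂t = 10t - 4u - 1 = 0 and ∂P/∂u = -4t + 8u - 4 = 0, so (t, u) = (3/8, 11/16).
The Hessian has P_{tt} = 10, P_{uu} = 8, P_{tu} = -4, giving D = 64 > 0 with P_{tt} > 0, so the point is a local minimum.
P(3/8, 11/16) = -169/16.

-169/16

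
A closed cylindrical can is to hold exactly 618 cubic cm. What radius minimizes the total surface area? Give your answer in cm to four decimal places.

With radius r and height h, πr²h = 618 so h = 618/(πr²), and S(r) = 2πr² + 2πrh = 2πr² + 2·618/r.
S'(r) = 4πr − 2·618/r² = 0 ⇒ r³ = 618/(2π), so r ≈ 4.6160 and h = 2r ≈ 9.2321.
S''(r) = 4π + 4·618/r³ > 0, so this is the minimum; S ≈ 401.6430.

4.6160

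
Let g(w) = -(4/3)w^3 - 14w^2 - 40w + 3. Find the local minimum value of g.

59/3

Critical points: g'(w) = -4w^2 - 28w - 40 vanishes at w = -5, -2.
Since g''(w) = -8w - 28, we get g''(-5) = 12 > 0 ⇒ local minimum; g''(-2) = -12 < 0 ⇒ local maximum.
So the local minimum value is g(-5) = 59/3.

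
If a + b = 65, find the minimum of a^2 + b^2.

With a + b = 65, a^2 + b^2 = a^2 + (65 − a)^2.
The derivative 2a − 2(65 − a) = 4a − 130 vanishes at a = 65/2; second derivative 4 > 0, a minimum.
The minimum is 2·(65/2)^2 = 4225/2.

4225/2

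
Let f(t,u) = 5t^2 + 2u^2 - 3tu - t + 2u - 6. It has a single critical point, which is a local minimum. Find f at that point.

-202/31

∂f/∂t = 10t - 3u - 1 = 0 and ∂f/∂u = -3t + 4u + 2 = 0, so (t, u) = (-2/31, -17/31).
The Hessian has f_{tt} = 10, f_{uu} = 4, f_{tu} = -3, giving D = 31 > 0 with f_{tt} > 0, so the point is a local minimum.
f(-2/31, -17/31) = -202/31.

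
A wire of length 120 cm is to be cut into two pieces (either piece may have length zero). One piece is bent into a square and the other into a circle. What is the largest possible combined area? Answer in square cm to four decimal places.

Let x be the length used for the square. Square side x/4; circle radius (120−x)/(2π).
A(x) = (x/4)² + π·((120−x)/(2π))² = x²/16 + (120−x)²/(4π) for 0 ≤ x ≤ 120. A'(x) = x/8 − (120−x)/(2π) = 0 gives x = 4·120/(π+4) ≈ 67.2119.
A'' > 0, so the interior critical point is a minimum; the maximum is at an endpoint. A(0) = 1145.9156 and A(120) = 900.0000, so the largest area is 1145.9156.

1145.9156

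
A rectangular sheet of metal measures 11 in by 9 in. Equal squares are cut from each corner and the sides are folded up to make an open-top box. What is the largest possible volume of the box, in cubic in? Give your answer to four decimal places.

72.4198

With cut size x, the volume is V(x) = x(11 − 2x)(9 − 2x) for 0 < x < 4.5.
V'(x) = 12x^2 − 80x + 99. Setting V'(x) = 0 gives x ≈ 1.6419 (the root in (0, 4.5)).
V''(x) = 24x − 80 is negative there, so this is the maximum; V ≈ 72.4198.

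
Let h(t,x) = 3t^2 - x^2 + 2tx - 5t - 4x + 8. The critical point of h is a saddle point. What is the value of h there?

111/16

∂h/∂t = 6t + 2x - 5 = 0 and ∂h/∂x = 2t - 2x - 4 = 0, so (t, x) = (9/8, -7/8).
The Hessian has h_{tt} = 6, h_{xx} = -2, h_{tx} = 2, giving D = -16 < 0, so the point is a saddle point.
h(9/8, -7/8) = 111/16.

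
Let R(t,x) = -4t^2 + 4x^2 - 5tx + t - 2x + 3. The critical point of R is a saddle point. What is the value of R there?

∂R/∂t = -8t - 5x + 1 = 0 and ∂R/∂x = -5t + 8x - 2 = 0, so (t, x) = (-2/89, 21/89).
The Hessian has R_{tt} = -8, R_{xx} = 8, R_{tx} = -5, giving D = -89 < 0, so the point is a saddle point.
R(-2/89, 21/89) = 245/89.

245/89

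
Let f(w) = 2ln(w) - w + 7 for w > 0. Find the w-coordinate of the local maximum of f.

2

f'(w) = 2/w − 1 = 0 gives w = 2.
f''(w) = -2/w², which is negative for w > 0, so this is a local maximum.
f(2) = 2·ln(2) - 2 + 7 ≈ 6.3863.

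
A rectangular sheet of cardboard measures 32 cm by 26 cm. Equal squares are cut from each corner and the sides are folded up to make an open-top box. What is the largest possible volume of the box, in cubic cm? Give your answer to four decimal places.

1763.4399

With cut size x, the volume is V(x) = x(32 − 2x)(26 − 2x) for 0 < x < 13.
V'(x) = 12x^2 − 232x + 832. Setting V'(x) = 0 gives x ≈ 4.7564 (the root in (0, 13)).
V''(x) = 24x − 232 is negative there, so this is the maximum; V ≈ 1763.4399.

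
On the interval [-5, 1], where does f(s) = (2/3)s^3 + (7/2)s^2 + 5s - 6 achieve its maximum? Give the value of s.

Differentiating, f'(s) = 2s^2 + 7s + 5; which vanishes at s = -5/2 and s = -1.
Candidates: f(-5) = -161/6, f(-5/2) = -169/24, f(-1) = -49/6, f(1) = 19/6.
The maximum over the interval is 19/6, attained at s = 1.

1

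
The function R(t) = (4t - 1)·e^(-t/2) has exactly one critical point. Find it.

R'(t) = 4·e^(-t/2) + (4t - 1)·(-1/2)·e^(-t/2) = (-2t + 9/2)·e^(-t/2). Since e^(-t/2) > 0, the only critical point is t = 9/4.
R''(9/4) has the same sign as -2 < 0, so this is a local maximum.
R(9/4) = (8)·e^(-9/8) ≈ 2.5972.

9/4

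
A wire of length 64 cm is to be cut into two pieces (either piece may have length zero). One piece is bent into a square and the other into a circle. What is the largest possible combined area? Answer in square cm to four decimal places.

325.9493

Let x be the length used for the square. Square side x/4; circle radius (64−x)/(2π).
A(x) = (x/4)² + π·((64−x)/(2π))² = x²/16 + (64−x)²/(4π) for 0 ≤ x ≤ 64. A'(x) = x/8 − (64−x)/(2π) = 0 gives x = 4·64/(π+4) ≈ 35.8463.
A'' > 0, so the interior critical point is a minimum; the maximum is at an endpoint. A(0) = 325.9493 and A(64) = 256.0000, so the largest area is 325.9493.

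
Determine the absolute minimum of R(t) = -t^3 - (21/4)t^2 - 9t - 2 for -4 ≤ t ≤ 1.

-69/4

Differentiating, R'(t) = -3t^2 - (21/2)t - 9; which vanishes at t = -2 and t = -3/2.
Compare values at every candidate in [-4, 1]: R(-4) = 14,  R(-2) = 3,  R(-3/2) = 49/16,  R(1) = -69/4.
The minimum over the interval is -69/4, attained at t = 1.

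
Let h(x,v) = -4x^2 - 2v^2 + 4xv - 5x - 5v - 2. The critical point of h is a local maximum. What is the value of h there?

∂h/∂x = -8x + 4v - 5 = 0 and ∂h/∂v = 4x - 4v - 5 = 0, so (x, v) = (-5/2, -15/4).
The Hessian has h_{xx} = -8, h_{vv} = -4, h_{xv} = 4, giving D = 16 > 0 with h_{xx} < 0, so the point is a local maximum.
h(-5/2, -15/4) = 109/8.

109/8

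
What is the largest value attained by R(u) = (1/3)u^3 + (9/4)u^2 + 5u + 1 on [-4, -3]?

-11/4

R'(u) = u^2 + (9/2)u + 5, which has no zeros in [-4, -3].
Evaluating at the critical points and endpoints: R(-4) = -13/3,  R(-3) = -11/4.
Hence the absolute maximum is -11/4 at u = -3.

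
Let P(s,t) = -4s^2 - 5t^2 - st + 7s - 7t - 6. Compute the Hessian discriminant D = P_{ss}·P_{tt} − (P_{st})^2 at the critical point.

∂P/∂s = -8s - t + 7 = 0 and ∂P/∂t = -s - 10t - 7 = 0, so (s, t) = (77/79, -63/79).
The Hessian has P_{ss} = -8, P_{tt} = -10, P_{st} = -1, giving D = 79 > 0 with P_{ss} < 0, so the point is a local maximum.
D = (-8)·(-10) − (-1)^2 = 79.

79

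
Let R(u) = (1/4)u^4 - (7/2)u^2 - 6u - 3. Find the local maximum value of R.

R'(u) = u^3 - 7u - 6. Setting R'(u) = 0 gives u ∈ {-2, -1, 3}.
Since R''(u) = 3u^2 - 7, we get R''(-2) = 5 > 0 ⇒ local minimum; R''(-1) = -4 < 0 ⇒ local maximum; R''(3) = 20 > 0 ⇒ local minimum.
Thus R has its local maximum at u = -1, with value -1/4.

-1/4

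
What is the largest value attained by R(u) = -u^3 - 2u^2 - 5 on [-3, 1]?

R'(u) = -3u^2 - 4u, which vanishes at u = -4/3 and u = 0.
Evaluating at the critical points and endpoints: R(-3) = 4, R(-4/3) = -167/27, R(0) = -5, R(1) = -8.
The maximum over the interval is 4, attained at u = -3.

4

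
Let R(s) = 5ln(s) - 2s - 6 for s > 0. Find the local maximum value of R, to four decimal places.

R'(s) = 5/s − 2 = 0 gives s = 5/2.
R''(s) = -5/s², which is negative for s > 0, so this is a local maximum.
R(5/2) = 5·ln(5/2) - 5 - 6 ≈ -6.4185.

-6.4185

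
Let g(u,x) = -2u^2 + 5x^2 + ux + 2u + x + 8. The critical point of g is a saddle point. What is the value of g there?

344/41

∂g/∂u = -4u + x + 2 = 0 and ∂g/∂x = u + 10x + 1 = 0, so (u, x) = (19/41, -6/41).
The Hessian has g_{uu} = -4, g_{xx} = 10, g_{ux} = 1, giving D = -41 < 0, so the point is a saddle point.
g(19/41, -6/41) = 344/41.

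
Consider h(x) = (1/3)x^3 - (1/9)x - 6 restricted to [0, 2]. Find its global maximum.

h'(x) = x^2 - 1/9, whose only zero in [0, 2] is x = 1/3.
Compare values at every candidate in [0, 2]: h(0) = -6, h(1/3) = -488/81, h(2) = -32/9.
The maximum over the interval is -32/9, attained at x = 2.

-32/9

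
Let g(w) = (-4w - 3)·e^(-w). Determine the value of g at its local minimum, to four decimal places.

-3.1152

By the product rule, g'(w) = (4w - 1)·e^(-w). Since e^(-w) > 0, the only critical point is w = 1/4.
g''(1/4) has the same sign as 4 > 0, so this is a local minimum.
g(1/4) = (-4)·e^(-1/4) ≈ -3.1152.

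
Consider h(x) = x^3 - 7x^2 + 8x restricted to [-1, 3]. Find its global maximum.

68/27

Differentiating, h'(x) = 3x^2 - 14x + 8; whose only zero in [-1, 3] is x = 2/3.
Compare values at every candidate in [-1, 3]: h(-1) = -16; h(2/3) = 68/27; h(3) = -12.
The maximum over the interval is 68/27, attained at x = 2/3.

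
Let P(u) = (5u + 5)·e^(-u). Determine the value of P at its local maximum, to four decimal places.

5.0000

By the product rule, P'(u) = (-5u)·e^(-u). Since e^(-u) > 0, the only critical point is u = 0.
P''(0) has the same sign as -5 < 0, so this is a local maximum.
P(0) = (5)·e^(0) ≈ 5.0000.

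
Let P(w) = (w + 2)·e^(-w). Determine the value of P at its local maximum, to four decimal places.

By the product rule, P'(w) = (-w - 1)·e^(-w). Since e^(-w) > 0, the only critical point is w = -1.
P''(-1) has the same sign as -1 < 0, so this is a local maximum.
P(-1) = (1)·e^(1) ≈ 2.7183.

2.7183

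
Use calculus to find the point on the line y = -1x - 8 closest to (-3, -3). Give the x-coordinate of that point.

-4

Minimize D(x)^2 = (x + 3)^2 + (-x - 5)^2.
d/dx[D^2] = 2(x + 3) + 2·(-1)·(-x - 5) = 0 ⇒ x = -4.
Then y = -4 and the distance is √(2) ≈ 1.4142.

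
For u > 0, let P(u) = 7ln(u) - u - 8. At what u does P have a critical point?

P'(u) = 7/u − 1 = 0 gives u = 7.
P''(u) = -7/u², which is negative for u > 0, so this is a local maximum.
P(7) = 7·ln(7) - 7 - 8 ≈ -1.3786.

7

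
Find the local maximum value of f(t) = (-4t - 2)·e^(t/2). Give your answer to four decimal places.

2.2920

Differentiating with the product rule gives f'(t) = (-2t - 5)·e^(t/2). Since e^(t/2) > 0, the only critical point is t = -5/2.
f''(-5/2) has the same sign as -2 < 0, so this is a local maximum.
f(-5/2) = (8)·e^(-5/4) ≈ 2.2920.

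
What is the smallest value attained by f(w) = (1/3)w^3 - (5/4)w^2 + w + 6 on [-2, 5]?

f'(w) = w^2 - (5/2)w + 1, which vanishes at w = 1/2 and w = 2.
Candidates: f(-2) = -11/3, f(1/2) = 299/48, f(2) = 17/3, f(5) = 257/12.
So the minimum is f(-2) = -11/3.

-11/3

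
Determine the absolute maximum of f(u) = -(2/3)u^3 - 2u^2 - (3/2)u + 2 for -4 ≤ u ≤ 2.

56/3

The derivative is -2u^2 - 4u - 3/2, which vanishes at u = -3/2 and u = -1/2.
Compare values at every candidate in [-4, 2]: f(-4) = 56/3; f(-3/2) = 2; f(-1/2) = 7/3; f(2) = -43/3.
Hence the absolute maximum is 56/3 at u = -4.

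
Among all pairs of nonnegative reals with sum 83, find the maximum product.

With x + y = 83, the product is P(x) = x(83 − x).
P'(x) = 83 − 2x = 0 gives x = 83/2; P'' = −2 < 0, so this is the maximum.
P = 83/2·83/2 = 6889/4.

6889/4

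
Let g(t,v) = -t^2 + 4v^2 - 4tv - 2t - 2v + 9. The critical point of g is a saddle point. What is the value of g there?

∂g/∂t = -2t - 4v - 2 = 0 and ∂g/∂v = -4t + 8v - 2 = 0, so (t, v) = (-3/4, -1/8).
The Hessian has g_{tt} = -2, g_{vv} = 8, g_{tv} = -4, giving D = -32 < 0, so the point is a saddle point.
g(-3/4, -1/8) = 79/8.

79/8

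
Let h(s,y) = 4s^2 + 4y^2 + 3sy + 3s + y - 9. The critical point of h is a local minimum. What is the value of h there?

∂h/∂s = 8s + 3y + 3 = 0 and ∂h/∂y = 3s + 8y + 1 = 0, so (s, y) = (-21/55, 1/55).
The Hessian has h_{ss} = 8, h_{yy} = 8, h_{sy} = 3, giving D = 55 > 0 with h_{ss} > 0, so the point is a local minimum.
h(-21/55, 1/55) = -526/55.

-526/55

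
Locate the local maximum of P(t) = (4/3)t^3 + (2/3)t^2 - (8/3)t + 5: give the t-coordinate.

P'(t) = 4t^2 + (4/3)t - 8/3 = 0 at t = -1, 2/3.
P''(t) = 8t + 4/3. P''(-1) = -20/3 < 0 ⇒ local maximum; P''(2/3) = 20/3 > 0 ⇒ local minimum.
Thus P has its local maximum at t = -1, with value 7.

-1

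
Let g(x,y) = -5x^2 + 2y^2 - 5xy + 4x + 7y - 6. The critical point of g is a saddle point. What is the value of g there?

-463/65

∂g/∂x = -10x - 5y + 4 = 0 and ∂g/∂y = -5x + 4y + 7 = 0, so (x, y) = (51/65, -10/13).
The Hessian has g_{xx} = -10, g_{yy} = 4, g_{xy} = -5, giving D = -65 < 0, so the point is a saddle point.
g(51/65, -10/13) = -463/65.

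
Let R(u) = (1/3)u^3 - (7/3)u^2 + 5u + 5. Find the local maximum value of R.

R'(u) = u^2 - (14/3)u + 5 = 0 at u = 5/3, 3.
R''(u) = 2u - 14/3. R''(5/3) = -4/3 < 0 ⇒ local maximum; R''(3) = 4/3 > 0 ⇒ local minimum.
Thus R has its local maximum at u = 5/3, with value 680/81.

680/81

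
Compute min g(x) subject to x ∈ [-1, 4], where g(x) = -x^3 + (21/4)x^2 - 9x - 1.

-17

Differentiating, g'(x) = -3x^2 + (21/2)x - 9; which vanishes at x = 3/2 and x = 2.
Evaluating at the critical points and endpoints: g(-1) = 57/4; g(3/2) = -97/16; g(2) = -6; g(4) = -17.
The minimum over the interval is -17, attained at x = 4.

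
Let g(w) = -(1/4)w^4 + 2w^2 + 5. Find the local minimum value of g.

5

Critical points: g'(w) = -w^3 + 4w vanishes at w = -2, 0, 2.
g''(w) = -3w^2 + 4. g''(-2) = -8 < 0 ⇒ local maximum; g''(0) = 4 > 0 ⇒ local minimum; g''(2) = -8 < 0 ⇒ local maximum.
Thus g has its local minimum at w = 0, with value 5.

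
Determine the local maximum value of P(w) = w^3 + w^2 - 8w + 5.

17

P'(w) = 3w^2 + 2w - 8 = 0 at w = -2, 4/3.
Second-derivative test with P''(w) = 6w + 2: P''(-2) = -10 < 0 ⇒ local maximum; P''(4/3) = 10 > 0 ⇒ local minimum.
The local maximum is P(-2) = 17.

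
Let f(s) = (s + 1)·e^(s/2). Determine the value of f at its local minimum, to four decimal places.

Differentiating with the product rule gives f'(s) = ((1/2)s + 3/2)·e^(s/2). Since e^(s/2) > 0, the only critical point is s = -3.
f''(-3) has the same sign as 1/2 > 0, so this is a local minimum.
f(-3) = (-2)·e^(-3/2) ≈ -0.4463.

-0.4463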